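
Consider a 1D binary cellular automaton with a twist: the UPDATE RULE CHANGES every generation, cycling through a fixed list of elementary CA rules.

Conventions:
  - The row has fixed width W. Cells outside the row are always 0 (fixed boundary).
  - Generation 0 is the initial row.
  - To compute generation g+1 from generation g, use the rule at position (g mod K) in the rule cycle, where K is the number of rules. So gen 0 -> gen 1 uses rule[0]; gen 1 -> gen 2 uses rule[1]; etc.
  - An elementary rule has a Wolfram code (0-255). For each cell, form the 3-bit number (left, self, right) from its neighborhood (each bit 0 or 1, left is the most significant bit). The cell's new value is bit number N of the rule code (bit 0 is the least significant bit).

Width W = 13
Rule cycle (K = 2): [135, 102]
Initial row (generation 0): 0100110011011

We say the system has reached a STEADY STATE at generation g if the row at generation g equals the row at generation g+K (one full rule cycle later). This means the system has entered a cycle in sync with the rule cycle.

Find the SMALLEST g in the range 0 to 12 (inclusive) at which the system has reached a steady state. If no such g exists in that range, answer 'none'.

Gen 0: 0100110011011
Gen 1 (rule 135): 1101000100000
Gen 2 (rule 102): 0111001100000
Gen 3 (rule 135): 1010010001111
Gen 4 (rule 102): 1110110010001
Gen 5 (rule 135): 0100000110111
Gen 6 (rule 102): 1100001011001
Gen 7 (rule 135): 0001111000011
Gen 8 (rule 102): 0010001000101
Gen 9 (rule 135): 1110111011101
Gen 10 (rule 102): 0011001100111
Gen 11 (rule 135): 1100010001010
Gen 12 (rule 102): 0100110011110
Gen 13 (rule 135): 1101000101100
Gen 14 (rule 102): 0111001110100

Answer: none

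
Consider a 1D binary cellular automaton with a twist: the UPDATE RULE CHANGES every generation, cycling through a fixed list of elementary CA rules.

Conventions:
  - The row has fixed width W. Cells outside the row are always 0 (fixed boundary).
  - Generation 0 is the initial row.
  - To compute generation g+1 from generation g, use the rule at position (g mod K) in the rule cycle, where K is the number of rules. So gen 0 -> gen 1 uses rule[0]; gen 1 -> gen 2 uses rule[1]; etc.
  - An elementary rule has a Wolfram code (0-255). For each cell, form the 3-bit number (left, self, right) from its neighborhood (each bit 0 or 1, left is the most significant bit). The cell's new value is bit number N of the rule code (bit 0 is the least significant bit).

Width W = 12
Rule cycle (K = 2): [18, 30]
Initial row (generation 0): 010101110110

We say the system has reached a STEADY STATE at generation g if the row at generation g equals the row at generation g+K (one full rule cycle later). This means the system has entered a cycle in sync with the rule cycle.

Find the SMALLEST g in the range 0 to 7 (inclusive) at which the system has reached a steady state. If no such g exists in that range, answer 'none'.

Gen 0: 010101110110
Gen 1 (rule 18): 100000000001
Gen 2 (rule 30): 110000000011
Gen 3 (rule 18): 001000000100
Gen 4 (rule 30): 011100001110
Gen 5 (rule 18): 100010010001
Gen 6 (rule 30): 110111111011
Gen 7 (rule 18): 000000000000
Gen 8 (rule 30): 000000000000
Gen 9 (rule 18): 000000000000

Answer: 7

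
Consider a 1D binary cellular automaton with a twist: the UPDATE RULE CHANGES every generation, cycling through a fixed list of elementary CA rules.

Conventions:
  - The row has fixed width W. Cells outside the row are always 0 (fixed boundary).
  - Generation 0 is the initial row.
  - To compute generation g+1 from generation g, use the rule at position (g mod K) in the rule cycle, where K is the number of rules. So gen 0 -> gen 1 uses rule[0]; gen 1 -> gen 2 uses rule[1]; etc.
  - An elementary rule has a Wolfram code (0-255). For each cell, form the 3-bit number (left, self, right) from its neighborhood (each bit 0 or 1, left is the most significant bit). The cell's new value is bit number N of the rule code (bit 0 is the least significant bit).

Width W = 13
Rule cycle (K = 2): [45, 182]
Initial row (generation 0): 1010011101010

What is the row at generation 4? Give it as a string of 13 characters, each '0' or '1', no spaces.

Gen 0: 1010011101010
Gen 1 (rule 45): 1110010011110
Gen 2 (rule 182): 0101111101101
Gen 3 (rule 45): 0111000011011
Gen 4 (rule 182): 1010100100100

Answer: 1010100100100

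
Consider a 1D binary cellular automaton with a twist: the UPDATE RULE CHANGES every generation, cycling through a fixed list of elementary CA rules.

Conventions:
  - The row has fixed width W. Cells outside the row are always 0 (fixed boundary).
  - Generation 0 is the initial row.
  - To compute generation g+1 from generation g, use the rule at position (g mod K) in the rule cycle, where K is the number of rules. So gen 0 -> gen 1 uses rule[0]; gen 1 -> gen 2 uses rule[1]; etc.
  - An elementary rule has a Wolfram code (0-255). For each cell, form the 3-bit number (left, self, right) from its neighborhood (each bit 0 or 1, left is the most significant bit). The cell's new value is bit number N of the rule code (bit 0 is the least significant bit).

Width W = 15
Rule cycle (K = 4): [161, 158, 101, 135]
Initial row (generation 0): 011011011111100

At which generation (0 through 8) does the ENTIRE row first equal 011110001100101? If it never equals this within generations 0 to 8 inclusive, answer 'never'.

Gen 0: 011011011111100
Gen 1 (rule 161): 000100101111001
Gen 2 (rule 158): 001111101110111
Gen 3 (rule 101): 100000110011001
Gen 4 (rule 135): 101111000100011
Gen 5 (rule 161): 010110010001000
Gen 6 (rule 158): 110101111011100
Gen 7 (rule 101): 011110001100101
Gen 8 (rule 135): 101100110001101

Answer: 7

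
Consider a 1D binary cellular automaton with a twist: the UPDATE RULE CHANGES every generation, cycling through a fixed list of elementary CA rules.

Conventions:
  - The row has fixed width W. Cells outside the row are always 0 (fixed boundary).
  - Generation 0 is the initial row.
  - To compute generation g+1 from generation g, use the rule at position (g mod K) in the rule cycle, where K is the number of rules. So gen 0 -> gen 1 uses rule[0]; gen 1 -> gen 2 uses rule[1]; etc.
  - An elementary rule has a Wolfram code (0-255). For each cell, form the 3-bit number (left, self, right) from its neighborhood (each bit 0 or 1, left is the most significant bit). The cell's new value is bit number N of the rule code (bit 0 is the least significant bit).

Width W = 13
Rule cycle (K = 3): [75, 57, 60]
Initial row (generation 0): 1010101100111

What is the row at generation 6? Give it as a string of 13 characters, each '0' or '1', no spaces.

Gen 0: 1010101100111
Gen 1 (rule 75): 0000001101101
Gen 2 (rule 57): 1111101011010
Gen 3 (rule 60): 1000011110111
Gen 4 (rule 75): 0011110010101
Gen 5 (rule 57): 1010001001010
Gen 6 (rule 60): 1111001101111

Answer: 1111001101111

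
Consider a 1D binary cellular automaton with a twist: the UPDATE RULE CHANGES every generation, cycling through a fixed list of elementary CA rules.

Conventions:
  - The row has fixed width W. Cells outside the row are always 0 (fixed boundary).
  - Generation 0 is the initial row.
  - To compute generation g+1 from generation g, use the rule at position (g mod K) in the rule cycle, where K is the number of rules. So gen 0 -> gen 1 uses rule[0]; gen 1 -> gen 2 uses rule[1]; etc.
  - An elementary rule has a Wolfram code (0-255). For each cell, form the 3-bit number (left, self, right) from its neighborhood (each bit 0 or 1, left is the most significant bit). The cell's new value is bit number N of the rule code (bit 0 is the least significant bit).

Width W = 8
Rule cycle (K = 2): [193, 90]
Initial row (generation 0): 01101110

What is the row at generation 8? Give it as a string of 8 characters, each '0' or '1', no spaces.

Gen 0: 01101110
Gen 1 (rule 193): 00100110
Gen 2 (rule 90): 01011111
Gen 3 (rule 193): 00001111
Gen 4 (rule 90): 00011001
Gen 5 (rule 193): 11001000
Gen 6 (rule 90): 11110100
Gen 7 (rule 193): 01110001
Gen 8 (rule 90): 11011010

Answer: 11011010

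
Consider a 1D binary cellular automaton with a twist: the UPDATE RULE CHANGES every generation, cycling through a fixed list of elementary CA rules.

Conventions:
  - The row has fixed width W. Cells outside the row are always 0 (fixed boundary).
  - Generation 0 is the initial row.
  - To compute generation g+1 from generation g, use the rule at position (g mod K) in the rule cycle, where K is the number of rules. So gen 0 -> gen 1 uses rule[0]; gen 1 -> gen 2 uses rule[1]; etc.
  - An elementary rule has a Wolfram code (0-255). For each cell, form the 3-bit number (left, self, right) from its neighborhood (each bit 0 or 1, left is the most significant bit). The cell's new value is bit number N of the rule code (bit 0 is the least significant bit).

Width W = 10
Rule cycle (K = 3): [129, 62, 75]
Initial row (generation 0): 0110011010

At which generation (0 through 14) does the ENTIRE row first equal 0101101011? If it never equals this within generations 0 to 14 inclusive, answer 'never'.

Answer: never

Derivation:
Gen 0: 0110011010
Gen 1 (rule 129): 0000000000
Gen 2 (rule 62): 0000000000
Gen 3 (rule 75): 1111111111
Gen 4 (rule 129): 0111111110
Gen 5 (rule 62): 1100000001
Gen 6 (rule 75): 1101111110
Gen 7 (rule 129): 0000111100
Gen 8 (rule 62): 0001100010
Gen 9 (rule 75): 1111101100
Gen 10 (rule 129): 0111000001
Gen 11 (rule 62): 1100100011
Gen 12 (rule 75): 1101001111
Gen 13 (rule 129): 0000000110
Gen 14 (rule 62): 0000001101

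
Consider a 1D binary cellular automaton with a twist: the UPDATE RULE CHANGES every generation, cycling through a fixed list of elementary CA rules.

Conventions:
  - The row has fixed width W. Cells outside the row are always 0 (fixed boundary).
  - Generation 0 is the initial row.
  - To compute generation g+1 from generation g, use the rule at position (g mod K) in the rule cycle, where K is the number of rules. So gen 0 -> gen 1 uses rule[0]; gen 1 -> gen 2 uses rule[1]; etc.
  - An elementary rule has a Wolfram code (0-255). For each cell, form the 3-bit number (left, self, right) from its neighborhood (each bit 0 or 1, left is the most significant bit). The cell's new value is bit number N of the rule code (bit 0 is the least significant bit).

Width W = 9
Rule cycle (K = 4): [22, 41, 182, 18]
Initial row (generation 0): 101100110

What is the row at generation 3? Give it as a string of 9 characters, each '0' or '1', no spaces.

Gen 0: 101100110
Gen 1 (rule 22): 100011001
Gen 2 (rule 41): 001010000
Gen 3 (rule 182): 011111000

Answer: 011111000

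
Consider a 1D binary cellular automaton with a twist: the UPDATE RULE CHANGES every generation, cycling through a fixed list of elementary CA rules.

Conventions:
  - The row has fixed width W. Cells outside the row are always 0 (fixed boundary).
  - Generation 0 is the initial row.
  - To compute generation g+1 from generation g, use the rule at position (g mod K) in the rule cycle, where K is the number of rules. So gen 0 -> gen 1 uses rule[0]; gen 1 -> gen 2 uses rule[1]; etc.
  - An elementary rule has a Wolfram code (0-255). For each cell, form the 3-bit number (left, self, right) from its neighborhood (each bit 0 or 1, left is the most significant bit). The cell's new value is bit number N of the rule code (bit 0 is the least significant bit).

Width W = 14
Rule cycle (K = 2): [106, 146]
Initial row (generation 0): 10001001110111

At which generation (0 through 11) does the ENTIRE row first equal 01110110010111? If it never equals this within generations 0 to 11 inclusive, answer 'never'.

Gen 0: 10001001110111
Gen 1 (rule 106): 00010011011101
Gen 2 (rule 146): 00101100001000
Gen 3 (rule 106): 01011100010000
Gen 4 (rule 146): 10001010101000
Gen 5 (rule 106): 00010101010000
Gen 6 (rule 146): 00100000001000
Gen 7 (rule 106): 01000000010000
Gen 8 (rule 146): 10100000101000
Gen 9 (rule 106): 01000001010000
Gen 10 (rule 146): 10100010001000
Gen 11 (rule 106): 01000100010000

Answer: never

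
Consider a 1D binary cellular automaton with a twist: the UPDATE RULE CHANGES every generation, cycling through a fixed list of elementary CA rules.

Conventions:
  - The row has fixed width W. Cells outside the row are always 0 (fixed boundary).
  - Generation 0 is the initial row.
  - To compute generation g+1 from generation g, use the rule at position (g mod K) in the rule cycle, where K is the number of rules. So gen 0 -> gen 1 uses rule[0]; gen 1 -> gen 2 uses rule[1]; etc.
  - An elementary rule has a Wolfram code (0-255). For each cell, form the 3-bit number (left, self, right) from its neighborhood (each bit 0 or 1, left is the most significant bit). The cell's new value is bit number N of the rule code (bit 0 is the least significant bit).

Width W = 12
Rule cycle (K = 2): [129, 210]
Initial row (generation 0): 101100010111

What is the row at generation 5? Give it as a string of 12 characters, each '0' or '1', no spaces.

Answer: 001001111111

Derivation:
Gen 0: 101100010111
Gen 1 (rule 129): 000001000010
Gen 2 (rule 210): 000010100101
Gen 3 (rule 129): 111000000000
Gen 4 (rule 210): 011100000000
Gen 5 (rule 129): 001001111111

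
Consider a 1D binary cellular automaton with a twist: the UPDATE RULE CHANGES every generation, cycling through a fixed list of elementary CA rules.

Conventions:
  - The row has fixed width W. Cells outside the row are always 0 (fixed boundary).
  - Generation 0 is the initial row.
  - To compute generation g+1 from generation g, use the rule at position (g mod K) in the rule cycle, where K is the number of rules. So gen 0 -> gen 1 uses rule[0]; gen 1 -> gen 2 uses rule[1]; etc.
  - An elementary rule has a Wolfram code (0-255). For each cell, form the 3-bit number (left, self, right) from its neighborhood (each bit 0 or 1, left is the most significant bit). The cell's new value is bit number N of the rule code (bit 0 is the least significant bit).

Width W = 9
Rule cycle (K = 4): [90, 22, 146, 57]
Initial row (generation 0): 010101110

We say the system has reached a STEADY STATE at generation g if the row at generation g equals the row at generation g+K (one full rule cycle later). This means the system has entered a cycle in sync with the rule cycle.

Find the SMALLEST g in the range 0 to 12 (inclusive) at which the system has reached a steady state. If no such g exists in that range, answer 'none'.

Answer: 7

Derivation:
Gen 0: 010101110
Gen 1 (rule 90): 100001011
Gen 2 (rule 22): 110011000
Gen 3 (rule 146): 001100100
Gen 4 (rule 57): 101010011
Gen 5 (rule 90): 000001111
Gen 6 (rule 22): 000010000
Gen 7 (rule 146): 000101000
Gen 8 (rule 57): 110010111
Gen 9 (rule 90): 111100101
Gen 10 (rule 22): 000011101
Gen 11 (rule 146): 000101000
Gen 12 (rule 57): 110010111
Gen 13 (rule 90): 111100101
Gen 14 (rule 22): 000011101
Gen 15 (rule 146): 000101000
Gen 16 (rule 57): 110010111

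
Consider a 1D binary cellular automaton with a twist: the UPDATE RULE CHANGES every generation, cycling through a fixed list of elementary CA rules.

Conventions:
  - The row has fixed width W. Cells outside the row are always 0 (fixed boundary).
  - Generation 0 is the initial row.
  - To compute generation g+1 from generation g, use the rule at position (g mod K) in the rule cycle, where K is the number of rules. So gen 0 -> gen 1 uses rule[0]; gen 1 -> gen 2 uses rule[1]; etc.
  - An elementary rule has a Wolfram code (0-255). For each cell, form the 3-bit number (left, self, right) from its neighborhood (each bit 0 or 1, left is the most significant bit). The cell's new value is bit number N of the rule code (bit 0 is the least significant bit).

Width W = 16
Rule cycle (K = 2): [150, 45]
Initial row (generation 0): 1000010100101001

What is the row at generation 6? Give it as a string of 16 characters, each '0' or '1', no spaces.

Gen 0: 1000010100101001
Gen 1 (rule 150): 1100110111101111
Gen 2 (rule 45): 1000101100011000
Gen 3 (rule 150): 1101100010100100
Gen 4 (rule 45): 1011001011100101
Gen 5 (rule 150): 1000111001011101
Gen 6 (rule 45): 1010100001110011

Answer: 1010100001110011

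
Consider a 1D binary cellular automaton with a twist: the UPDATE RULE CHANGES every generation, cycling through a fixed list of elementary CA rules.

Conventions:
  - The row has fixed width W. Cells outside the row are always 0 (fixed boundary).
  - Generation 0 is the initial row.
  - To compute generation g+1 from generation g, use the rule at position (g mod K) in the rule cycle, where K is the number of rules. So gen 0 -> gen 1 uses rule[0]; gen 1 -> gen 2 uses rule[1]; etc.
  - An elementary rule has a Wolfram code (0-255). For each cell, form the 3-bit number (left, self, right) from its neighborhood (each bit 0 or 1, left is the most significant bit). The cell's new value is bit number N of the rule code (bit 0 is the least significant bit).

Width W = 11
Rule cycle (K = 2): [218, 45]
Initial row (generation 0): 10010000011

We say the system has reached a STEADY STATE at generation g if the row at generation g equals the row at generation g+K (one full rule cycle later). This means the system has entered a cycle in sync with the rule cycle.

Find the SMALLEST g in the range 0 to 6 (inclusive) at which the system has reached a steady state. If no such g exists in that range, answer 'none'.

Answer: none

Derivation:
Gen 0: 10010000011
Gen 1 (rule 218): 01101000111
Gen 2 (rule 45): 01011010100
Gen 3 (rule 218): 10011000010
Gen 4 (rule 45): 10010011010
Gen 5 (rule 218): 01101111001
Gen 6 (rule 45): 01011000001
Gen 7 (rule 218): 10011100010
Gen 8 (rule 45): 10010001010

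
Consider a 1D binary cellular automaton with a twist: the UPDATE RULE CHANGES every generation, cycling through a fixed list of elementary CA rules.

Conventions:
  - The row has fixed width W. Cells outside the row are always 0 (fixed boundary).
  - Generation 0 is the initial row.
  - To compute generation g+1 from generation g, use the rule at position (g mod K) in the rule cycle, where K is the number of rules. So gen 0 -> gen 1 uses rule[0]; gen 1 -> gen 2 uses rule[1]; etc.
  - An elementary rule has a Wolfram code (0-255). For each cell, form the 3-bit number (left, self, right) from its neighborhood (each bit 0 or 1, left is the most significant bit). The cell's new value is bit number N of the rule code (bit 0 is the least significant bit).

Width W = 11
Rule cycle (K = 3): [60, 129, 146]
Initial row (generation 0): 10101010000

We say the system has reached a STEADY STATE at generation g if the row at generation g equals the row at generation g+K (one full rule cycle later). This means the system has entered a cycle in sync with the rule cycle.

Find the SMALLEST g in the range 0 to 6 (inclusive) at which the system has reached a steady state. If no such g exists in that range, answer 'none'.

Gen 0: 10101010000
Gen 1 (rule 60): 11111111000
Gen 2 (rule 129): 01111110011
Gen 3 (rule 146): 10111101100
Gen 4 (rule 60): 11100011010
Gen 5 (rule 129): 01001000000
Gen 6 (rule 146): 10110100000
Gen 7 (rule 60): 11101110000
Gen 8 (rule 129): 01000100111
Gen 9 (rule 146): 10101011010

Answer: none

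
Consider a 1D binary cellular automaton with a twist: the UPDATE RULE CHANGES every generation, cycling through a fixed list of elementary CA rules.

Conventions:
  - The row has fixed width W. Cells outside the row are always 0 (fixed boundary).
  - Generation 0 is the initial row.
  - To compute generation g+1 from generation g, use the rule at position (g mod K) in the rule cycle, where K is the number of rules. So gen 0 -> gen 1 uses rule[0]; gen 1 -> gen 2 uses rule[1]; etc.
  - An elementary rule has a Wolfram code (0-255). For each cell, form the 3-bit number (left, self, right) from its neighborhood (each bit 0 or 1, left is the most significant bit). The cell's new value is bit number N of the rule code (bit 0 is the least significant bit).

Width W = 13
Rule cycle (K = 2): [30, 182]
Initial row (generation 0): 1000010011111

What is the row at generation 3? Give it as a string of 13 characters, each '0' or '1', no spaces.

Gen 0: 1000010011111
Gen 1 (rule 30): 1100111110000
Gen 2 (rule 182): 0011011101000
Gen 3 (rule 30): 0110010001100

Answer: 0110010001100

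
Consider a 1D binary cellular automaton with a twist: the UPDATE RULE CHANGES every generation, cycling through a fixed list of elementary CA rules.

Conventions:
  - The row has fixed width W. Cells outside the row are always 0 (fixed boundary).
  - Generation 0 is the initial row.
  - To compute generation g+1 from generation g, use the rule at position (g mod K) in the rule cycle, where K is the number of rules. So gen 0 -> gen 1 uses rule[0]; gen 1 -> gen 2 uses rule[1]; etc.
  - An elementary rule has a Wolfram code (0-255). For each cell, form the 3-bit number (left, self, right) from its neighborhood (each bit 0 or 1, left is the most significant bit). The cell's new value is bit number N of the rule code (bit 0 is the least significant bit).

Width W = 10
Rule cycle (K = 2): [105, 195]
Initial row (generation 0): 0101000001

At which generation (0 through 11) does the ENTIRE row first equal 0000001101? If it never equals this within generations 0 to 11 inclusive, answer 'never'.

Gen 0: 0101000001
Gen 1 (rule 105): 0010011100
Gen 2 (rule 195): 1100101101
Gen 3 (rule 105): 1100011110
Gen 4 (rule 195): 0101101110
Gen 5 (rule 105): 0011111010
Gen 6 (rule 195): 1101111000
Gen 7 (rule 105): 1111001011
Gen 8 (rule 195): 0111010001
Gen 9 (rule 105): 0101100100
Gen 10 (rule 195): 1000101001
Gen 11 (rule 105): 0010010000

Answer: never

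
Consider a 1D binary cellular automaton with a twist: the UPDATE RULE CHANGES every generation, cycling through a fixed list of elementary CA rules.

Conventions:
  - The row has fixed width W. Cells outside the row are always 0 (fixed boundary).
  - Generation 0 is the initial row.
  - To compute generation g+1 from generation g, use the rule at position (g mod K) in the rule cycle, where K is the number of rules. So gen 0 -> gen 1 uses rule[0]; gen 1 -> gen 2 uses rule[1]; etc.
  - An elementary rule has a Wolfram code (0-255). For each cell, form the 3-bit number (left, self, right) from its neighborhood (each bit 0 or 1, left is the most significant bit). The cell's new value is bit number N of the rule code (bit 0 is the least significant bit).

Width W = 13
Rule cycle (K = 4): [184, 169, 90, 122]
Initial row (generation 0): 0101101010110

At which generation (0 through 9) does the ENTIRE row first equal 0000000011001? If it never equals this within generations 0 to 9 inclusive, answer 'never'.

Gen 0: 0101101010110
Gen 1 (rule 184): 0011010101101
Gen 2 (rule 169): 1010101011010
Gen 3 (rule 90): 0000000011001
Gen 4 (rule 122): 0000000111110
Gen 5 (rule 184): 0000000111101
Gen 6 (rule 169): 1111110111010
Gen 7 (rule 90): 1000010101001
Gen 8 (rule 122): 0100101010110
Gen 9 (rule 184): 0010010101101

Answer: 3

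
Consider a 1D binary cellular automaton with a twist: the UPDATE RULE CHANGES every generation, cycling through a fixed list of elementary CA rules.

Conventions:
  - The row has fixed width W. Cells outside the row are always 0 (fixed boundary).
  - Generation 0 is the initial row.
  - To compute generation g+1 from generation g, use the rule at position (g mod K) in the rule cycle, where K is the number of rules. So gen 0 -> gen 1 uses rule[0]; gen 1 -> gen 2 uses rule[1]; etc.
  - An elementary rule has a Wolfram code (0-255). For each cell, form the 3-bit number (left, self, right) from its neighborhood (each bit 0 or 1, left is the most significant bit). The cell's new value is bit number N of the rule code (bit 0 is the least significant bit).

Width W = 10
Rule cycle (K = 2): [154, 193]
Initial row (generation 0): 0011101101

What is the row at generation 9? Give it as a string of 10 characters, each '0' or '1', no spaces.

Gen 0: 0011101101
Gen 1 (rule 154): 0111001000
Gen 2 (rule 193): 0011000011
Gen 3 (rule 154): 0110100110
Gen 4 (rule 193): 0010000010
Gen 5 (rule 154): 0101000101
Gen 6 (rule 193): 0000010000
Gen 7 (rule 154): 0000101000
Gen 8 (rule 193): 1110000011
Gen 9 (rule 154): 1101000110

Answer: 1101000110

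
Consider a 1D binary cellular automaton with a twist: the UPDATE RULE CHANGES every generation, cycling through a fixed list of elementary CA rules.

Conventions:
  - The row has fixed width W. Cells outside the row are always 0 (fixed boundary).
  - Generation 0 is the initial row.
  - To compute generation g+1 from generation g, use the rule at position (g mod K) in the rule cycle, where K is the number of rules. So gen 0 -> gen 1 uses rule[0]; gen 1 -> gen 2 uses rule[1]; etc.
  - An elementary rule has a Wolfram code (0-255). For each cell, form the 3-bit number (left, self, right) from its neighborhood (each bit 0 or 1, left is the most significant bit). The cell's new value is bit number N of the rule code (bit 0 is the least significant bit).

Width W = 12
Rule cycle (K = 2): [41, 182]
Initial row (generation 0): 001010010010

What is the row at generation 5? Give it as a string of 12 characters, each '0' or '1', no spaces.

Answer: 100100110000

Derivation:
Gen 0: 001010010010
Gen 1 (rule 41): 100100000000
Gen 2 (rule 182): 111110000000
Gen 3 (rule 41): 100000111111
Gen 4 (rule 182): 110001011110
Gen 5 (rule 41): 100100110000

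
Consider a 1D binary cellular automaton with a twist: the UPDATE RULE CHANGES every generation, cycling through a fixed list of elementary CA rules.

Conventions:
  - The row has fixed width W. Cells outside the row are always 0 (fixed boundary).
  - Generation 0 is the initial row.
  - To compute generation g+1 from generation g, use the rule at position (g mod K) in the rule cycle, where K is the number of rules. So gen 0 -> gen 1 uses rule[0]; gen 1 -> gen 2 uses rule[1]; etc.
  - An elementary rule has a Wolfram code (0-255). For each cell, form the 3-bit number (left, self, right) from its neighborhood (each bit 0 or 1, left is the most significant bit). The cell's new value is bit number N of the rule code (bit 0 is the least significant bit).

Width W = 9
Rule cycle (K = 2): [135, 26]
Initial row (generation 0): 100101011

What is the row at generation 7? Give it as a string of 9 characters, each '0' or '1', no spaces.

Answer: 111011101

Derivation:
Gen 0: 100101011
Gen 1 (rule 135): 101101000
Gen 2 (rule 26): 001000100
Gen 3 (rule 135): 111011101
Gen 4 (rule 26): 100010000
Gen 5 (rule 135): 101110111
Gen 6 (rule 26): 001000100
Gen 7 (rule 135): 111011101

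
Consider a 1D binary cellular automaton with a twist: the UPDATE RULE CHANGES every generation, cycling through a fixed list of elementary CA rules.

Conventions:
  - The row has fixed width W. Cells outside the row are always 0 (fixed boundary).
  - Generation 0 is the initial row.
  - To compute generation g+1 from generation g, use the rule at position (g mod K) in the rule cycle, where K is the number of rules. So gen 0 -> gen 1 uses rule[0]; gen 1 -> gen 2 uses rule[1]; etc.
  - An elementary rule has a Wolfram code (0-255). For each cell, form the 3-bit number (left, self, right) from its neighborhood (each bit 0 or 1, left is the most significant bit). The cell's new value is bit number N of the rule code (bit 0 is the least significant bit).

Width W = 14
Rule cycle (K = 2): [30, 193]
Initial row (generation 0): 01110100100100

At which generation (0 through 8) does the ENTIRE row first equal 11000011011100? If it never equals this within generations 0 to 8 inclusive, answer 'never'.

Gen 0: 01110100100100
Gen 1 (rule 30): 11000111111110
Gen 2 (rule 193): 01010011111110
Gen 3 (rule 30): 11011110000001
Gen 4 (rule 193): 01001110111100
Gen 5 (rule 30): 11111000100010
Gen 6 (rule 193): 01111010001000
Gen 7 (rule 30): 11000011011100
Gen 8 (rule 193): 01011001001101

Answer: 7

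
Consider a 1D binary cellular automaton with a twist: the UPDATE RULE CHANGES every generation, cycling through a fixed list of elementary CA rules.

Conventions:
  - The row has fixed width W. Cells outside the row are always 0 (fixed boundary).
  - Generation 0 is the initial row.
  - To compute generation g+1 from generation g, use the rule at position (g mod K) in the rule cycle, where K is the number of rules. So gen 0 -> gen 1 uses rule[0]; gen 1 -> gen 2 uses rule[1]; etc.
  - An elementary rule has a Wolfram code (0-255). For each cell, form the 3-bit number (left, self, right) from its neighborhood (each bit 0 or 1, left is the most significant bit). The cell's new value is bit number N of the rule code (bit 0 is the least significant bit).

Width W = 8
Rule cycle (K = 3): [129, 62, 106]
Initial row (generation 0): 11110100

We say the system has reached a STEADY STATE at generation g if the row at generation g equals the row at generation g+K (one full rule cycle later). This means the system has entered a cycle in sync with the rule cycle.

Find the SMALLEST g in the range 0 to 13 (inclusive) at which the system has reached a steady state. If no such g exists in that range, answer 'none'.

Gen 0: 11110100
Gen 1 (rule 129): 01100001
Gen 2 (rule 62): 11010011
Gen 3 (rule 106): 11100111
Gen 4 (rule 129): 01000010
Gen 5 (rule 62): 11100111
Gen 6 (rule 106): 10101101
Gen 7 (rule 129): 00000000
Gen 8 (rule 62): 00000000
Gen 9 (rule 106): 00000000
Gen 10 (rule 129): 11111111
Gen 11 (rule 62): 10000000
Gen 12 (rule 106): 00000000
Gen 13 (rule 129): 11111111
Gen 14 (rule 62): 10000000
Gen 15 (rule 106): 00000000
Gen 16 (rule 129): 11111111

Answer: 9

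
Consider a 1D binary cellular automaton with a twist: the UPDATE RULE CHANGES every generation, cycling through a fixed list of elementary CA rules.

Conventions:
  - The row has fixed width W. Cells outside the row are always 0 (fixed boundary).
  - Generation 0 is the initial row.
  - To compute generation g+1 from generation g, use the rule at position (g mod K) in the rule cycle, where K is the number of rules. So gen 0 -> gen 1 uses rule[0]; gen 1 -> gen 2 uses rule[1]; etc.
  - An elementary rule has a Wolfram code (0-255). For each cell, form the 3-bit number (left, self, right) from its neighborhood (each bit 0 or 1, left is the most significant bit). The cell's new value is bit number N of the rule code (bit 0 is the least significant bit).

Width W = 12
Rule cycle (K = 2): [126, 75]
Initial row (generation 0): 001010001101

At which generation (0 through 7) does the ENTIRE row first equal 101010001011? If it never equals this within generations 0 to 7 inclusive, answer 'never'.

Answer: 4

Derivation:
Gen 0: 001010001101
Gen 1 (rule 126): 011111011111
Gen 2 (rule 75): 110001010001
Gen 3 (rule 126): 111011111011
Gen 4 (rule 75): 101010001011
Gen 5 (rule 126): 111111011111
Gen 6 (rule 75): 100001010001
Gen 7 (rule 126): 110011111011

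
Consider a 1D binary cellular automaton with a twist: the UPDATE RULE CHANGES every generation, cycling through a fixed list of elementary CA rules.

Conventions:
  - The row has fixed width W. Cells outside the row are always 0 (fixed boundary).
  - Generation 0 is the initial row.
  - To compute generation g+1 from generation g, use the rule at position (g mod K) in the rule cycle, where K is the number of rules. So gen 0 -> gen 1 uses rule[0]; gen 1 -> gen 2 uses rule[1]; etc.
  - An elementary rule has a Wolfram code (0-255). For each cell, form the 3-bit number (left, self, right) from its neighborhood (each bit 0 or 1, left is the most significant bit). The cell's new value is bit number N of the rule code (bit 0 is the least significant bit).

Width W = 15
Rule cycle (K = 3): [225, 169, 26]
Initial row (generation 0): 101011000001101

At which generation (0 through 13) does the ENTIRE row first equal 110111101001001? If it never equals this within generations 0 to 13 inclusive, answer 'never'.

Answer: never

Derivation:
Gen 0: 101011000001101
Gen 1 (rule 225): 010101011100110
Gen 2 (rule 169): 001010111000100
Gen 3 (rule 26): 010000100101010
Gen 4 (rule 225): 000110000010100
Gen 5 (rule 169): 110100111001001
Gen 6 (rule 26): 100011100110110
Gen 7 (rule 225): 001001100011010
Gen 8 (rule 169): 100001001010100
Gen 9 (rule 26): 010010110000010
Gen 10 (rule 225): 000001010111000
Gen 11 (rule 169): 111100101110011
Gen 12 (rule 26): 100011001001110
Gen 13 (rule 225): 001001000000110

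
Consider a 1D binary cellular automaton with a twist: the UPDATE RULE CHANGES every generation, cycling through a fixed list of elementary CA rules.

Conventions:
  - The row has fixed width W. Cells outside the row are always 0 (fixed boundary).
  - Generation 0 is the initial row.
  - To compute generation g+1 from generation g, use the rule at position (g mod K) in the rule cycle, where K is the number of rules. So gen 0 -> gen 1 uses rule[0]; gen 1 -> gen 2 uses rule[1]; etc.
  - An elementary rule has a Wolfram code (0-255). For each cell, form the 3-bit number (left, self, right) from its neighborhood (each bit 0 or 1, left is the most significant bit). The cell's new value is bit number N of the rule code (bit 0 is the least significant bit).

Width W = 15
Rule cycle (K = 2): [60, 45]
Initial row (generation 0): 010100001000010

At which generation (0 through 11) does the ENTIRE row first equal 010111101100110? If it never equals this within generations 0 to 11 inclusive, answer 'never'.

Answer: 10

Derivation:
Gen 0: 010100001000010
Gen 1 (rule 60): 011110001100011
Gen 2 (rule 45): 010000101001010
Gen 3 (rule 60): 011000111101111
Gen 4 (rule 45): 010010100011000
Gen 5 (rule 60): 011011110010100
Gen 6 (rule 45): 010110000011101
Gen 7 (rule 60): 011101000010011
Gen 8 (rule 45): 010011011010010
Gen 9 (rule 60): 011010110111011
Gen 10 (rule 45): 010111101100110
Gen 11 (rule 60): 011100011010101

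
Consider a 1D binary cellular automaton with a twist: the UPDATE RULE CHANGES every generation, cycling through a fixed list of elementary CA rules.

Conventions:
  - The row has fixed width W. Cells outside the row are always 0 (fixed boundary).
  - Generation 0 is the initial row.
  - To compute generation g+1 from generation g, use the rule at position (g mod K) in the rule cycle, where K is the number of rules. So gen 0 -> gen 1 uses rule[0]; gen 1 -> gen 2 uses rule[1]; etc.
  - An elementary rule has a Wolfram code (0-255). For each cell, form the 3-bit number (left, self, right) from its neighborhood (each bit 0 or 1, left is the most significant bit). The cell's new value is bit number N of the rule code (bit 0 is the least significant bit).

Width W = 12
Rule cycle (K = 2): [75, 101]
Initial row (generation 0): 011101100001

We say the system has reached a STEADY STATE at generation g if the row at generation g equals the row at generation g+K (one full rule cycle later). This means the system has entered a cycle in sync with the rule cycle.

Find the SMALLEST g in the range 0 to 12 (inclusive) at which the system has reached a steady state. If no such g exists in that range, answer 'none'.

Answer: none

Derivation:
Gen 0: 011101100001
Gen 1 (rule 75): 110101101110
Gen 2 (rule 101): 011110110010
Gen 3 (rule 75): 110010110100
Gen 4 (rule 101): 010011011101
Gen 5 (rule 75): 100111010100
Gen 6 (rule 101): 100001111101
Gen 7 (rule 75): 001111000100
Gen 8 (rule 101): 100001010101
Gen 9 (rule 75): 001110000000
Gen 10 (rule 101): 100010111111
Gen 11 (rule 75): 001100100001
Gen 12 (rule 101): 100100101101
Gen 13 (rule 75): 001001001100
Gen 14 (rule 101): 101001000101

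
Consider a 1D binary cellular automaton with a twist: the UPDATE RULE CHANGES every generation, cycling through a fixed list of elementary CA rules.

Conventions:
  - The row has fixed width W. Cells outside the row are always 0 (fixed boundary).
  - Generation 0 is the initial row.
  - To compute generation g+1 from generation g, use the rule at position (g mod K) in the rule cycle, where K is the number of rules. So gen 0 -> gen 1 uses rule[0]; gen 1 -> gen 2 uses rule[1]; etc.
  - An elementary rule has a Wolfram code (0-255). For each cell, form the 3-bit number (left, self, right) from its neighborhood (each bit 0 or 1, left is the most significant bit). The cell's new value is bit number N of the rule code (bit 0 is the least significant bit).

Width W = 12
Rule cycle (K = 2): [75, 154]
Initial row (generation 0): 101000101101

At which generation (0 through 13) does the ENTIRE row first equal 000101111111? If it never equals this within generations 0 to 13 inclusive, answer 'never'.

Gen 0: 101000101101
Gen 1 (rule 75): 000011001100
Gen 2 (rule 154): 000110111010
Gen 3 (rule 75): 111110101000
Gen 4 (rule 154): 111100000100
Gen 5 (rule 75): 100101111001
Gen 6 (rule 154): 011001110110
Gen 7 (rule 75): 111011010110
Gen 8 (rule 154): 110010000101
Gen 9 (rule 75): 110100111000
Gen 10 (rule 154): 100011110100
Gen 11 (rule 75): 001110010001
Gen 12 (rule 154): 011101101010
Gen 13 (rule 75): 110101100000

Answer: never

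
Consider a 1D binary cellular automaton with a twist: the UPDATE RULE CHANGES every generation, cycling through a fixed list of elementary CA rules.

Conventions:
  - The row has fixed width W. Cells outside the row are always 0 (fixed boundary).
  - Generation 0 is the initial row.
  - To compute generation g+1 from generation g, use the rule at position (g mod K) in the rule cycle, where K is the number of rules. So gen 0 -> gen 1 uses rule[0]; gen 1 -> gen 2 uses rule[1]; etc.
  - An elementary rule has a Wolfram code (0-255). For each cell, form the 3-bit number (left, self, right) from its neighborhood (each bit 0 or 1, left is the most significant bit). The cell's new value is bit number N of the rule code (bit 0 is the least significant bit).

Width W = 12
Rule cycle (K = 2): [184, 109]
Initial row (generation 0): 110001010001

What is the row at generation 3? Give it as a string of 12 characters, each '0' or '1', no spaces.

Answer: 110101110110

Derivation:
Gen 0: 110001010001
Gen 1 (rule 184): 101000101000
Gen 2 (rule 109): 111010111011
Gen 3 (rule 184): 110101110110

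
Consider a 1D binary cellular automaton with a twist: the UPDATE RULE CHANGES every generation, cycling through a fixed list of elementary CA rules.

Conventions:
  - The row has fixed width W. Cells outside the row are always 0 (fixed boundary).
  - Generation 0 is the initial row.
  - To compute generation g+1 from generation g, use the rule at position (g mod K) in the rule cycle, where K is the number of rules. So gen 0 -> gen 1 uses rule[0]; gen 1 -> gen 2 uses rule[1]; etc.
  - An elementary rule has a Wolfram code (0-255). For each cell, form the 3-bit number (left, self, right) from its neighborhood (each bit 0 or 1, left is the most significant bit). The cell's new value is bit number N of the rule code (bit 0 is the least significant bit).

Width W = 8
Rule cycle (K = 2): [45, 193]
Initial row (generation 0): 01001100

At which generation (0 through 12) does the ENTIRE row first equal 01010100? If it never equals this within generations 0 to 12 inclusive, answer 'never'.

Gen 0: 01001100
Gen 1 (rule 45): 01001001
Gen 2 (rule 193): 00000000
Gen 3 (rule 45): 11111111
Gen 4 (rule 193): 01111111
Gen 5 (rule 45): 01000000
Gen 6 (rule 193): 00011111
Gen 7 (rule 45): 11010000
Gen 8 (rule 193): 01000111
Gen 9 (rule 45): 01010100
Gen 10 (rule 193): 00000001
Gen 11 (rule 45): 11111101
Gen 12 (rule 193): 01111100

Answer: 9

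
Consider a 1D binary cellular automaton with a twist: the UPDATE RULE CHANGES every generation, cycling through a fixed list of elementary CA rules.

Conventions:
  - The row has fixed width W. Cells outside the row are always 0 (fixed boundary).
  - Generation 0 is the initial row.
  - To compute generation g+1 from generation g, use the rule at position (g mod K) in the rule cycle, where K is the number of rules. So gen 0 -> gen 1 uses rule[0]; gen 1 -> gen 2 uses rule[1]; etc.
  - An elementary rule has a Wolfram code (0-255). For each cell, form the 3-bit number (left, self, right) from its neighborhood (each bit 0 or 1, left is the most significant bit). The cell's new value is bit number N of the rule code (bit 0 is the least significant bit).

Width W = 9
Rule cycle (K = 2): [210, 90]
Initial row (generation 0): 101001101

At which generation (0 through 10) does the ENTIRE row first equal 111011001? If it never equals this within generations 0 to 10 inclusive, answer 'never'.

Gen 0: 101001101
Gen 1 (rule 210): 000110100
Gen 2 (rule 90): 001110010
Gen 3 (rule 210): 010111101
Gen 4 (rule 90): 100100100
Gen 5 (rule 210): 011011010
Gen 6 (rule 90): 111011001
Gen 7 (rule 210): 011001110
Gen 8 (rule 90): 111111011
Gen 9 (rule 210): 011111001
Gen 10 (rule 90): 110001110

Answer: 6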